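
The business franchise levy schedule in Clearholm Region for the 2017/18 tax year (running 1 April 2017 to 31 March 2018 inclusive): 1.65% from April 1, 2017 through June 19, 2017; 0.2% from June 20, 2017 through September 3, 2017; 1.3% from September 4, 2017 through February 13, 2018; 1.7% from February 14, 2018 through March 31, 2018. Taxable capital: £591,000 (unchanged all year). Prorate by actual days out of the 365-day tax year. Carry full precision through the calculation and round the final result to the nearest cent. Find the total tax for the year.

April 1 – June 19, 2017: 80 days at 1.65% → £591,000 × 1.65% × 80/365 = £2,137.3151
June 20 – September 3, 2017: 76 days at 0.2% → £591,000 × 0.2% × 76/365 = £246.1151
September 4, 2017 – February 13, 2018: 163 days at 1.3% → £591,000 × 1.3% × 163/365 = £3,431.0384
February 14 – March 31, 2018: 46 days at 1.7% → £591,000 × 1.7% × 46/365 = £1,266.1973
Total = £7,080.6658

£7,080.67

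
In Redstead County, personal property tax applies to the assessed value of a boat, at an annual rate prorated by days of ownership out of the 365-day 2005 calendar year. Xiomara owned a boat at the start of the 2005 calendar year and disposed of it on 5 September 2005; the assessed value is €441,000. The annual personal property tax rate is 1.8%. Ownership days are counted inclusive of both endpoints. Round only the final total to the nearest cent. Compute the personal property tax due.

Days held (1 January – 5 September 2005): 248 out of 365
Tax = €441,000 × 1.8% × 248/365 = €5,393.4904

€5,393.49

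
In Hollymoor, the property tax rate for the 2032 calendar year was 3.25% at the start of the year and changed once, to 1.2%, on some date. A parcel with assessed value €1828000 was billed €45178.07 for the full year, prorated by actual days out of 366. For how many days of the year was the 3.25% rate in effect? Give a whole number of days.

Let d = days at the first rate; then 366 − d days at the second rate.
€1828000 × [3.25%·d + 1.2%·(366−d)] / 366 = €45178.07
Solving gives d = 227, so the new rate took effect on 15 August 2032.

227 days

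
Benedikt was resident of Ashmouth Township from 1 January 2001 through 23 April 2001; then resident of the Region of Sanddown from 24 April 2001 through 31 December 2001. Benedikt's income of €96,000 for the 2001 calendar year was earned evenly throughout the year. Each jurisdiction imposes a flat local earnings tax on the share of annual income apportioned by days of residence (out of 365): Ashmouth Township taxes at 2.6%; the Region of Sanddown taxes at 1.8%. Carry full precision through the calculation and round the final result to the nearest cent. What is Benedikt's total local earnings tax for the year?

€1,965.76

Ashmouth Township, 1 January – 23 April 2001: 113 days → €96,000 × 2.6% × 113/365 = €772.7342
The Region of Sanddown, 24 April – 31 December 2001: 252 days → €96,000 × 1.8% × 252/365 = €1,193.0301
Total = €1,965.7644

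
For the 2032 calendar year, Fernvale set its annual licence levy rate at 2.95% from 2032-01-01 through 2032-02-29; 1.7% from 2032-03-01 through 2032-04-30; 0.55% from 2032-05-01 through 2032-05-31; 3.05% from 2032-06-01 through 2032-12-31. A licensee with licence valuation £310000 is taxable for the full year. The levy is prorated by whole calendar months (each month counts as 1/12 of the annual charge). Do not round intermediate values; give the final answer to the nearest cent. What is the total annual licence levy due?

2032-01-01 to 2032-02-29: 2 months at 2.95% → £310000 × 2.95% × 2/12 = £1524.1667
2032-03-01 to 2032-04-30: 2 months at 1.7% → £310000 × 1.7% × 2/12 = £878.3333
2032-05-01 to 2032-05-31: 1 month at 0.55% → £310000 × 0.55% × 1/12 = £142.0833
2032-06-01 to 2032-12-31: 7 months at 3.05% → £310000 × 3.05% × 7/12 = £5515.4167
Total = £8060.0000

£8060.00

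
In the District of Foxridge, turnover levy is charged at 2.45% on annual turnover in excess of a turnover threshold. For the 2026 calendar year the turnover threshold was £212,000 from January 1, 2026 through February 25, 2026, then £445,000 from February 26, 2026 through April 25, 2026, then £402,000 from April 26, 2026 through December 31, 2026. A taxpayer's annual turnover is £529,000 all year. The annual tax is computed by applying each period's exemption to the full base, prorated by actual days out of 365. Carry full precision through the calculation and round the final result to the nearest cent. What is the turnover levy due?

£3,655.40

January 1 – February 25, 2026: 56 days, exemption £212,000 → (£529,000 − £212,000) × 2.45% × 56/365 = £1,191.5726
February 26 – April 25, 2026: 59 days, exemption £445,000 → (£529,000 − £445,000) × 2.45% × 59/365 = £332.6630
April 26 – December 31, 2026: 250 days, exemption £402,000 → (£529,000 − £402,000) × 2.45% × 250/365 = £2,131.1644
Total = £3,655.4000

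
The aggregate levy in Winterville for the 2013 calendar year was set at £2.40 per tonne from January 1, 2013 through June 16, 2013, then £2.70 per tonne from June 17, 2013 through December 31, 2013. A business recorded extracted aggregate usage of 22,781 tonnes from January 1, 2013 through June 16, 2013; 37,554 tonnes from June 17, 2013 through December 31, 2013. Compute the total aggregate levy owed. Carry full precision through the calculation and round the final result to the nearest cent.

£156070.20

January 1 – June 16, 2013: 22,781 tonnes at £2.40/tonne → £54674.40
June 17 – December 31, 2013: 37,554 tonnes at £2.70/tonne → £101395.80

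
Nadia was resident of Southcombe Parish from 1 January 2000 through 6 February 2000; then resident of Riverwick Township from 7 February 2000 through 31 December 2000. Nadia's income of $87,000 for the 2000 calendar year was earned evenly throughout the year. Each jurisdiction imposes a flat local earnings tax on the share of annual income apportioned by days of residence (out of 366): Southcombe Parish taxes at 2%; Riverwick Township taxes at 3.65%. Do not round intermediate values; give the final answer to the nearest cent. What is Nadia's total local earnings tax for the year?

Southcombe Parish, 1 January – 6 February 2000: 37 days → $87,000 × 2% × 37/366 = $175.9016
Riverwick Township, 7 February – 31 December 2000: 329 days → $87,000 × 3.65% × 329/366 = $2,854.4795
Total = $3,030.3811

$3,030.38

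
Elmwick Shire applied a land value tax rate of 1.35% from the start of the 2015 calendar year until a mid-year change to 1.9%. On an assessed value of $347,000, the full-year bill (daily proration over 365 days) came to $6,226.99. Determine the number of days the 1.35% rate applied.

Let d = days at the first rate; then 365 − d days at the second rate.
$347,000 × [1.35%·d + 1.9%·(365−d)] / 365 = $6,226.99
Solving gives d = 70, so the new rate took effect on 12 Mar 2015.

70 days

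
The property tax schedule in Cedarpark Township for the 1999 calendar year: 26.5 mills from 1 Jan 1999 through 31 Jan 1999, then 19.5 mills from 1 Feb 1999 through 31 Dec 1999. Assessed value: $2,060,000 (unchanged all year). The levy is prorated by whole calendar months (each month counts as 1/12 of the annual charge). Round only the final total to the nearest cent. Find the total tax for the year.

1 Jan – 31 Jan 1999: 1 month at 26.5 mills → $2,060,000 × 2.65% × 1/12 = $4,549.1667
1 Feb – 31 Dec 1999: 11 months at 19.5 mills → $2,060,000 × 1.95% × 11/12 = $36,822.5000
Total = $41,371.6667

$41,371.67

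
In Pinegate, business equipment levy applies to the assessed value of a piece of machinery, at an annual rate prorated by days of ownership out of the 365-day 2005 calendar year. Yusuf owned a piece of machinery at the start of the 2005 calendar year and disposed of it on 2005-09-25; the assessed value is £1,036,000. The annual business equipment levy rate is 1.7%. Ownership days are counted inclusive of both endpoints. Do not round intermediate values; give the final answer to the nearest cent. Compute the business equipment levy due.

Days held (2005-01-01 to 2005-09-25): 268 out of 365
Tax = £1,036,000 × 1.7% × 268/365 = £12,931.5507

£12,931.55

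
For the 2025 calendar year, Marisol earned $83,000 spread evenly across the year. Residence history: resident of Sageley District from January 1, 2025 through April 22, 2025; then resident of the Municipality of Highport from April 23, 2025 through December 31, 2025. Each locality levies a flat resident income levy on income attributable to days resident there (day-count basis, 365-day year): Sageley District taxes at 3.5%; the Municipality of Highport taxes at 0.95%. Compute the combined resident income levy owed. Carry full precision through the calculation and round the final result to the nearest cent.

$1,437.95

Sageley District, January 1 – April 22, 2025: 112 days → $83,000 × 3.5% × 112/365 = $891.3973
The Municipality of Highport, April 23 – December 31, 2025: 253 days → $83,000 × 0.95% × 253/365 = $546.5493
Total = $1,437.9466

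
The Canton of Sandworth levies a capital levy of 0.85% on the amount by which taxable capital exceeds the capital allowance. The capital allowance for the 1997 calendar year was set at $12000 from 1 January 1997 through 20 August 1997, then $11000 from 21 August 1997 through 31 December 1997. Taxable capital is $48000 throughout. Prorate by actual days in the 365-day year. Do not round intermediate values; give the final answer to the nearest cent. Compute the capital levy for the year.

1 January – 20 August 1997: 232 days, exemption $12000 → ($48000 − $12000) × 0.85% × 232/365 = $194.4986
21 August – 31 December 1997: 133 days, exemption $11000 → ($48000 − $11000) × 0.85% × 133/365 = $114.5986
Total = $309.0973

$309.10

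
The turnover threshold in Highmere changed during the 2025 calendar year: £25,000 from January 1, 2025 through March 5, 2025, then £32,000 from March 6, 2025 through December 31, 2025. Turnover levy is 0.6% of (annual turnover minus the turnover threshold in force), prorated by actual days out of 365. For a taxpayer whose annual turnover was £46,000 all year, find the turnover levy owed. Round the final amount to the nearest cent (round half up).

£91.36

January 1 – March 5, 2025: 64 days, exemption £25,000 → (£46,000 − £25,000) × 0.6% × 64/365 = £22.0932
March 6 – December 31, 2025: 301 days, exemption £32,000 → (£46,000 − £32,000) × 0.6% × 301/365 = £69.2712
Total = £91.3644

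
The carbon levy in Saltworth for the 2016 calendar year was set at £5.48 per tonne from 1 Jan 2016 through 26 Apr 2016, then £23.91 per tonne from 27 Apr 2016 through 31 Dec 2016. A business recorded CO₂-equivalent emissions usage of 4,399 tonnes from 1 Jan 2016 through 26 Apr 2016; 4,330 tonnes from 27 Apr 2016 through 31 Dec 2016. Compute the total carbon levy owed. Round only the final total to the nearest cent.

£127636.82

1 Jan – 26 Apr 2016: 4,399 tonnes at £5.48/tonne → £24106.52
27 Apr – 31 Dec 2016: 4,330 tonnes at £23.91/tonne → £103530.30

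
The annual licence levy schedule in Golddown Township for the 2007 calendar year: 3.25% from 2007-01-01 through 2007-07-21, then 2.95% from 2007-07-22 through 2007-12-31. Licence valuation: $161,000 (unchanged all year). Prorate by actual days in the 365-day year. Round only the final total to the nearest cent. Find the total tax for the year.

$5,016.80

2007-01-01 to 2007-07-21: 202 days at 3.25% → $161,000 × 3.25% × 202/365 = $2,895.7945
2007-07-22 to 2007-12-31: 163 days at 2.95% → $161,000 × 2.95% × 163/365 = $2,121.0096
Total = $5,016.8041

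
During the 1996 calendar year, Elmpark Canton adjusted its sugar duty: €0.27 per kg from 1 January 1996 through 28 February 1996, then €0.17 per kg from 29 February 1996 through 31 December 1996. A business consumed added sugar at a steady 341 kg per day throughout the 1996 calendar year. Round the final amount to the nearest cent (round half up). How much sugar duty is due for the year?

€23228.92

1 January – 28 February 1996: 59 days × 341 kg/day = 20,119 kg at €0.27/kg → €5432.13
29 February – 31 December 1996: 307 days × 341 kg/day = 104,687 kg at €0.17/kg → €17796.79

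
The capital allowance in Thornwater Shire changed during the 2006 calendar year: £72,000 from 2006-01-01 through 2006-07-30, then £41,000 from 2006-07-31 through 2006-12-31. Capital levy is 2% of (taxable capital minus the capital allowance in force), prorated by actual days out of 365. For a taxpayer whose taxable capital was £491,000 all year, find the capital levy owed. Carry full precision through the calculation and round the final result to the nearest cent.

2006-01-01 to 2006-07-30: 211 days, exemption £72,000 → (£491,000 − £72,000) × 2% × 211/365 = £4,844.3288
2006-07-31 to 2006-12-31: 154 days, exemption £41,000 → (£491,000 − £41,000) × 2% × 154/365 = £3,797.2603
Total = £8,641.5890

£8,641.59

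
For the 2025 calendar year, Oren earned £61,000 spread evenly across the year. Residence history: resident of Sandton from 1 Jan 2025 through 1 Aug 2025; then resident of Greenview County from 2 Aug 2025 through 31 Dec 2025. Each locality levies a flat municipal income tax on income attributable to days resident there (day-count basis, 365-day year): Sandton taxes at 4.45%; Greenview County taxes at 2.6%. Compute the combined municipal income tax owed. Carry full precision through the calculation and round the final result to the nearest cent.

£2,244.55

Sandton, 1 Jan – 1 Aug 2025: 213 days → £61,000 × 4.45% × 213/365 = £1,584.0781
Greenview County, 2 Aug – 31 Dec 2025: 152 days → £61,000 × 2.6% × 152/365 = £660.4712
Total = £2,244.5493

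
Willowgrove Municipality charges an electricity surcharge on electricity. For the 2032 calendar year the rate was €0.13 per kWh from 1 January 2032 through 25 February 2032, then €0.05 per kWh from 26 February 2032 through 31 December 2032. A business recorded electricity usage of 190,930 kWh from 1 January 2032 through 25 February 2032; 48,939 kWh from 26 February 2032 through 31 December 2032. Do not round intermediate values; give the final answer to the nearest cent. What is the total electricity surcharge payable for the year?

1 January – 25 February 2032: 190,930 kWh at €0.13/kWh → €24,820.90
26 February – 31 December 2032: 48,939 kWh at €0.05/kWh → €2,446.95

€27,267.85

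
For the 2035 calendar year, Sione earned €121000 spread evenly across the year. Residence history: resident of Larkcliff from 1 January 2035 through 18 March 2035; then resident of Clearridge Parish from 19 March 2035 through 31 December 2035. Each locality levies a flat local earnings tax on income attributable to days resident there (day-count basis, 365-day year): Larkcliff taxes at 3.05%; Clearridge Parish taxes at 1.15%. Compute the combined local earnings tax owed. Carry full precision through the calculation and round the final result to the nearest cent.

€1876.49

Larkcliff, 1 January – 18 March 2035: 77 days → €121000 × 3.05% × 77/365 = €778.5438
Clearridge Parish, 19 March – 31 December 2035: 288 days → €121000 × 1.15% × 288/365 = €1097.9507
Total = €1876.4945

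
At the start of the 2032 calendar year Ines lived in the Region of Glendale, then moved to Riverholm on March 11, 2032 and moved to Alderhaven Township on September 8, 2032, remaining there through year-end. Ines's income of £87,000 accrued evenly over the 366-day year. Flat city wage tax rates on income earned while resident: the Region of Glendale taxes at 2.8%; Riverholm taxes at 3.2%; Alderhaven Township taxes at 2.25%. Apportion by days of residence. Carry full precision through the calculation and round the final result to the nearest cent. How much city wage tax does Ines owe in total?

£2,457.75

The Region of Glendale, January 1 – March 10, 2032: 70 days → £87,000 × 2.8% × 70/366 = £465.9016
Riverholm, March 11 – September 7, 2032: 181 days → £87,000 × 3.2% × 181/366 = £1,376.7869
Alderhaven Township, September 8 – December 31, 2032: 115 days → £87,000 × 2.25% × 115/366 = £615.0615
Total = £2,457.7500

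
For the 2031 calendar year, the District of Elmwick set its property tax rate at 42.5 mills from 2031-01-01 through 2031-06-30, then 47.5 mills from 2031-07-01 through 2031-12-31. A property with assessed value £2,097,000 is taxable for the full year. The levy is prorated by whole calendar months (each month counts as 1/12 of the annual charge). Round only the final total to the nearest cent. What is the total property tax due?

£94,365.00

2031-01-01 to 2031-06-30: 6 months at 42.5 mills → £2,097,000 × 4.25% × 6/12 = £44,561.2500
2031-07-01 to 2031-12-31: 6 months at 47.5 mills → £2,097,000 × 4.75% × 6/12 = £49,803.7500
Total = £94,365.0000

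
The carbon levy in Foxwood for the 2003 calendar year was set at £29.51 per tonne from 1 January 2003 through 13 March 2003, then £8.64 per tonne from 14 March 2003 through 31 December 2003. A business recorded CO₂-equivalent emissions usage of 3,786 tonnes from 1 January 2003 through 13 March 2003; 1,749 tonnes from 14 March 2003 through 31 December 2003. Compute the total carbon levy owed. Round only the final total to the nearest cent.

1 January – 13 March 2003: 3,786 tonnes at £29.51/tonne → £111724.86
14 March – 31 December 2003: 1,749 tonnes at £8.64/tonne → £15111.36

£126836.22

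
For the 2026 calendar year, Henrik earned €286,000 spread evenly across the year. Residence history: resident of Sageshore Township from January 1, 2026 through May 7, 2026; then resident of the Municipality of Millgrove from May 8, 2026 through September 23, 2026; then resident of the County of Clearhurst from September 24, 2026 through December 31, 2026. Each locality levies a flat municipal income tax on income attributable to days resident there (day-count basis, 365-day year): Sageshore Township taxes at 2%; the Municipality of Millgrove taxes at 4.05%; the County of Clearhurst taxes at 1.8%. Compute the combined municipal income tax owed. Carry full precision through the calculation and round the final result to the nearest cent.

Sageshore Township, January 1 – May 7, 2026: 127 days → €286,000 × 2% × 127/365 = €1,990.2466
The Municipality of Millgrove, May 8 – September 23, 2026: 139 days → €286,000 × 4.05% × 139/365 = €4,411.0603
The County of Clearhurst, September 24 – December 31, 2026: 99 days → €286,000 × 1.8% × 99/365 = €1,396.3068
Total = €7,797.6137

€7,797.61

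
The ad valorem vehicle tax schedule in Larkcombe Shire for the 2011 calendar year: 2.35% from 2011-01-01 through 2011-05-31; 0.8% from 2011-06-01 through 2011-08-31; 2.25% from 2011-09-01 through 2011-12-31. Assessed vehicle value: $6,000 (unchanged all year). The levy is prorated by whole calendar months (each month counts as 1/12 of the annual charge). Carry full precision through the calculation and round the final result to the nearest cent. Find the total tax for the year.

2011-01-01 to 2011-05-31: 5 months at 2.35% → $6,000 × 2.35% × 5/12 = $58.7500
2011-06-01 to 2011-08-31: 3 months at 0.8% → $6,000 × 0.8% × 3/12 = $12.0000
2011-09-01 to 2011-12-31: 4 months at 2.25% → $6,000 × 2.25% × 4/12 = $45.0000
Total = $115.7500

$115.75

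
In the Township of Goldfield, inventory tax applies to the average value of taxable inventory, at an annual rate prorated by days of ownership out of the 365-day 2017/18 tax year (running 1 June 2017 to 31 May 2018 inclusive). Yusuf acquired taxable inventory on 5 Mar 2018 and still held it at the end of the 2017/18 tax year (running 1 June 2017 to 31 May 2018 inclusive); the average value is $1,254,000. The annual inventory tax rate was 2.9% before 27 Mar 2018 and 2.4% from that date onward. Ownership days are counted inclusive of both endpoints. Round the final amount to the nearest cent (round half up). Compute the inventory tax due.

5 Mar – 26 Mar 2018: 22 days at 2.9% → $1,254,000 × 2.9% × 22/365 = $2,191.9233
27 Mar – 31 May 2018: 66 days at 2.4% → $1,254,000 × 2.4% × 66/365 = $5,442.0164
Total = $7,633.9397

$7,633.94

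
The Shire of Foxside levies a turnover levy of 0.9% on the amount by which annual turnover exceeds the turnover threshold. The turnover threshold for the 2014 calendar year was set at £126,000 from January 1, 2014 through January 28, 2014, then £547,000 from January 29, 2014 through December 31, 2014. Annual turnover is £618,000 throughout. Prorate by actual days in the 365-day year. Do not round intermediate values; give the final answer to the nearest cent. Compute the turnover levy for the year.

£929.66

January 1 – January 28, 2014: 28 days, exemption £126,000 → (£618,000 − £126,000) × 0.9% × 28/365 = £339.6822
January 29 – December 31, 2014: 337 days, exemption £547,000 → (£618,000 − £547,000) × 0.9% × 337/365 = £589.9808
Total = £929.6630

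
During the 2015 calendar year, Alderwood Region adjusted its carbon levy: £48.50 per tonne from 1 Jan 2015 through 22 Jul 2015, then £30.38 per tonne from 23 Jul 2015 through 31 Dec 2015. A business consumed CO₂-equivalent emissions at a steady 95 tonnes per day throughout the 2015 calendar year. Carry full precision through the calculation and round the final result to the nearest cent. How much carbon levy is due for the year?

£1402870.70

1 Jan – 22 Jul 2015: 203 days × 95 tonnes/day = 19,285 tonnes at £48.50/tonne → £935322.50
23 Jul – 31 Dec 2015: 162 days × 95 tonnes/day = 15,390 tonnes at £30.38/tonne → £467548.20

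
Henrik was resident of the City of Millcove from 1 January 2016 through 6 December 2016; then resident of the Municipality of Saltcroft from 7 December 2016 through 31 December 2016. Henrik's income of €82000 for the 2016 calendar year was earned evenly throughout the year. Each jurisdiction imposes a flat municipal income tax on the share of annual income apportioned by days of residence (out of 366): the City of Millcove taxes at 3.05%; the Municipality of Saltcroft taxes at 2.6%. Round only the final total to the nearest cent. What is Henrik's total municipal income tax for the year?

The City of Millcove, 1 January – 6 December 2016: 341 days → €82000 × 3.05% × 341/366 = €2330.1667
The Municipality of Saltcroft, 7 December – 31 December 2016: 25 days → €82000 × 2.6% × 25/366 = €145.6284
Total = €2475.7951

€2475.80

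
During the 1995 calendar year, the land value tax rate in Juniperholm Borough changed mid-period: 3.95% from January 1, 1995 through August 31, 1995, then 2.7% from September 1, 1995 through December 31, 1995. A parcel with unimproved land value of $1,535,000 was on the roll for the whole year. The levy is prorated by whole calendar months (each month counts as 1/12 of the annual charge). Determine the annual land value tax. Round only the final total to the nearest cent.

January 1 – August 31, 1995: 8 months at 3.95% → $1,535,000 × 3.95% × 8/12 = $40,421.6667
September 1 – December 31, 1995: 4 months at 2.7% → $1,535,000 × 2.7% × 4/12 = $13,815.0000
Total = $54,236.6667

$54,236.67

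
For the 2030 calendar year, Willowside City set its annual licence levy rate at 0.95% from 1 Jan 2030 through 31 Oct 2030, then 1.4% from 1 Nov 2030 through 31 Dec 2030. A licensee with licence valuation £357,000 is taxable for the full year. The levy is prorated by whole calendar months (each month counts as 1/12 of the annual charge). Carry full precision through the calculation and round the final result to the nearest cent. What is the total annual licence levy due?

£3,659.25

1 Jan – 31 Oct 2030: 10 months at 0.95% → £357,000 × 0.95% × 10/12 = £2,826.2500
1 Nov – 31 Dec 2030: 2 months at 1.4% → £357,000 × 1.4% × 2/12 = £833.0000
Total = £3,659.2500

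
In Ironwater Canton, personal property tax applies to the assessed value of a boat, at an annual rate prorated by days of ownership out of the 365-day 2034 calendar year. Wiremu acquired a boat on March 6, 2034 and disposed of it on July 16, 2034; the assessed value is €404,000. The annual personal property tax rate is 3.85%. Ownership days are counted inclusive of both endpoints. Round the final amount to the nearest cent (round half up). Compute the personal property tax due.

Days held (March 6 – July 16, 2034): 133 out of 365
Tax = €404,000 × 3.85% × 133/365 = €5,667.6219

€5,667.62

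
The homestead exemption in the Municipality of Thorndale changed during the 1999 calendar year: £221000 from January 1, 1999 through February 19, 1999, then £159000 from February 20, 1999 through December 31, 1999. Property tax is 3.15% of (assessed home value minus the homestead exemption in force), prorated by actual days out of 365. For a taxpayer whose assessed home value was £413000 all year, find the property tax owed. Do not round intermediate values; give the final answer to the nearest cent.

January 1 – February 19, 1999: 50 days, exemption £221000 → (£413000 − £221000) × 3.15% × 50/365 = £828.4932
February 20 – December 31, 1999: 315 days, exemption £159000 → (£413000 − £159000) × 3.15% × 315/365 = £6904.9726
Total = £7733.4658

£7733.47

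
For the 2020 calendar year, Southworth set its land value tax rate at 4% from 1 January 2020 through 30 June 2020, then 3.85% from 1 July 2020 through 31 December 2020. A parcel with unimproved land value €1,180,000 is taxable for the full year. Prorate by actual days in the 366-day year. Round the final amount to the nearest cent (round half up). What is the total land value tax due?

€46,310.16

1 January – 30 June 2020: 182 days at 4% → €1,180,000 × 4% × 182/366 = €23,471.0383
1 July – 31 December 2020: 184 days at 3.85% → €1,180,000 × 3.85% × 184/366 = €22,839.1257
Total = €46,310.1639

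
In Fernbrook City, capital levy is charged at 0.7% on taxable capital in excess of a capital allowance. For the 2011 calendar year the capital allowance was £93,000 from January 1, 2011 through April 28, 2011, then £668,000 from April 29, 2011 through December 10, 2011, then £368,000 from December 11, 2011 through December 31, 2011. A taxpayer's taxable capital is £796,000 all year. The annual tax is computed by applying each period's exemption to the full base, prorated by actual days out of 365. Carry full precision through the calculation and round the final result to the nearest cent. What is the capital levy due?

£2,318.05

January 1 – April 28, 2011: 118 days, exemption £93,000 → (£796,000 − £93,000) × 0.7% × 118/365 = £1,590.8986
April 29 – December 10, 2011: 226 days, exemption £668,000 → (£796,000 − £668,000) × 0.7% × 226/365 = £554.7836
December 11 – December 31, 2011: 21 days, exemption £368,000 → (£796,000 − £368,000) × 0.7% × 21/365 = £172.3726
Total = £2,318.0548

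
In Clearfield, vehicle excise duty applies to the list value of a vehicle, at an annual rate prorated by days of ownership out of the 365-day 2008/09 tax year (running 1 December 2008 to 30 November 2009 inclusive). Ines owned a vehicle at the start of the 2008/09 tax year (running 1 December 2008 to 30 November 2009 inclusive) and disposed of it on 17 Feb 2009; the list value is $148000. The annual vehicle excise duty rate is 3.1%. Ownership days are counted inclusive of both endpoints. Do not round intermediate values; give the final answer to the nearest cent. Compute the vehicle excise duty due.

$993.02

Days held (1 Dec 2008 – 17 Feb 2009): 79 out of 365
Tax = $148000 × 3.1% × 79/365 = $993.0192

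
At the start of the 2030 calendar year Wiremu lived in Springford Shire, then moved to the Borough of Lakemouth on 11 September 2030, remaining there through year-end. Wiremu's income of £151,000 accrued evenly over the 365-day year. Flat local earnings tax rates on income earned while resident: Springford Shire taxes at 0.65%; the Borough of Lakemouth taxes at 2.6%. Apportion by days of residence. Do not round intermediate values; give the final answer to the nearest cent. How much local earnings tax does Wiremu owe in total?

Springford Shire, 1 January – 10 September 2030: 253 days → £151,000 × 0.65% × 253/365 = £680.3274
The Borough of Lakemouth, 11 September – 31 December 2030: 112 days → £151,000 × 2.6% × 112/365 = £1,204.6904
Total = £1,885.0178

£1,885.02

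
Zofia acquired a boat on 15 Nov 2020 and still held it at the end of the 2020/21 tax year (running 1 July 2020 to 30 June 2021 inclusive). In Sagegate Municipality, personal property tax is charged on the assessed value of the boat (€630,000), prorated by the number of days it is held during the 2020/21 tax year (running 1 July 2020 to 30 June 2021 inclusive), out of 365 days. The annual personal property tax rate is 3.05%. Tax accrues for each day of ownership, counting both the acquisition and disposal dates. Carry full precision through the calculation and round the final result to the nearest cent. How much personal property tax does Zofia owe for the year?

Days held (15 Nov 2020 – 30 Jun 2021): 228 out of 365
Tax = €630,000 × 3.05% × 228/365 = €12,002.7945

€12,002.79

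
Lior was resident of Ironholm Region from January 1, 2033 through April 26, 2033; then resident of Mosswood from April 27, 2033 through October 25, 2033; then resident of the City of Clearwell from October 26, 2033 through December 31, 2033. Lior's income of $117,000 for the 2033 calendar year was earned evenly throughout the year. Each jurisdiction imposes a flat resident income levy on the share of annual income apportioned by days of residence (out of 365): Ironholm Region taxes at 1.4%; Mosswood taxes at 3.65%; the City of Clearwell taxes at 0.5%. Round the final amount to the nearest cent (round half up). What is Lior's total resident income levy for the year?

Ironholm Region, January 1 – April 26, 2033: 116 days → $117,000 × 1.4% × 116/365 = $520.5699
Mosswood, April 27 – October 25, 2033: 182 days → $117,000 × 3.65% × 182/365 = $2,129.4000
The City of Clearwell, October 26 – December 31, 2033: 67 days → $117,000 × 0.5% × 67/365 = $107.3836
Total = $2,757.3534

$2,757.35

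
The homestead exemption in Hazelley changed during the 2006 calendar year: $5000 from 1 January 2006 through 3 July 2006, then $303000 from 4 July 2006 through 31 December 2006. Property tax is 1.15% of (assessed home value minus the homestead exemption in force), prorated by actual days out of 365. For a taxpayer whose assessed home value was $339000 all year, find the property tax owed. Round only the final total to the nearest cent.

$2141.58

1 January – 3 July 2006: 184 days, exemption $5000 → ($339000 − $5000) × 1.15% × 184/365 = $1936.2849
4 July – 31 December 2006: 181 days, exemption $303000 → ($339000 − $303000) × 1.15% × 181/365 = $205.2986
Total = $2141.5836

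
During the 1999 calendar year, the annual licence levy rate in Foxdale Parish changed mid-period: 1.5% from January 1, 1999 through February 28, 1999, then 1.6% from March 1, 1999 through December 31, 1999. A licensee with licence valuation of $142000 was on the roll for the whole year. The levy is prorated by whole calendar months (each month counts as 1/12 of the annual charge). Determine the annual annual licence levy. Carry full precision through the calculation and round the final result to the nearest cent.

$2248.33

January 1 – February 28, 1999: 2 months at 1.5% → $142000 × 1.5% × 2/12 = $355.0000
March 1 – December 31, 1999: 10 months at 1.6% → $142000 × 1.6% × 10/12 = $1893.3333
Total = $2248.3333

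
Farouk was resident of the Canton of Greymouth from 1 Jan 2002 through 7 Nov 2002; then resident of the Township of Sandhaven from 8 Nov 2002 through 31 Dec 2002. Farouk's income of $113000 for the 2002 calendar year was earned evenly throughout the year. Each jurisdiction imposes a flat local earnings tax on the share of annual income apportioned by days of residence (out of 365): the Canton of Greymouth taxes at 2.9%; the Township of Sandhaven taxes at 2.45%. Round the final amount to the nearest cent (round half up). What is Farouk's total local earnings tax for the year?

The Canton of Greymouth, 1 Jan – 7 Nov 2002: 311 days → $113000 × 2.9% × 311/365 = $2792.1836
The Township of Sandhaven, 8 Nov – 31 Dec 2002: 54 days → $113000 × 2.45% × 54/365 = $409.5863
Total = $3201.7699

$3201.77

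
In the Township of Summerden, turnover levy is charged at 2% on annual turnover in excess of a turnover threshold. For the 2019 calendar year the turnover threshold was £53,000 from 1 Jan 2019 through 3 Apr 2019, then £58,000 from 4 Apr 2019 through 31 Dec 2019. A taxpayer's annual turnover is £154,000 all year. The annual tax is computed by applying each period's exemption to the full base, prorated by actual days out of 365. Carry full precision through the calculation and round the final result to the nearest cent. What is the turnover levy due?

£1,945.48

1 Jan – 3 Apr 2019: 93 days, exemption £53,000 → (£154,000 − £53,000) × 2% × 93/365 = £514.6849
4 Apr – 31 Dec 2019: 272 days, exemption £58,000 → (£154,000 − £58,000) × 2% × 272/365 = £1,430.7945
Total = £1,945.4795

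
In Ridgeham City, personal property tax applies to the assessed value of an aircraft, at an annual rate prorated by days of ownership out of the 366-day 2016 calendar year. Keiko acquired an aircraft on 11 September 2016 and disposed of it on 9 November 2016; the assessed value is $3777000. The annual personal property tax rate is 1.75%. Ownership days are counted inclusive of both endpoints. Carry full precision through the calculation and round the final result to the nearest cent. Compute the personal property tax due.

$10835.66

Days held (11 September – 9 November 2016): 60 out of 366
Tax = $3777000 × 1.75% × 60/366 = $10835.6557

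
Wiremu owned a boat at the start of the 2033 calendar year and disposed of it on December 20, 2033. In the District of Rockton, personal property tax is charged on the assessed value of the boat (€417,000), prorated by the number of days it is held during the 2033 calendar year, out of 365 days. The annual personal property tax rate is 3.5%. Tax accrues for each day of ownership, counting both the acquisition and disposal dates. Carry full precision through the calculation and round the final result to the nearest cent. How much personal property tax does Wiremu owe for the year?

Days held (January 1 – December 20, 2033): 354 out of 365
Tax = €417,000 × 3.5% × 354/365 = €14,155.1507

€14,155.15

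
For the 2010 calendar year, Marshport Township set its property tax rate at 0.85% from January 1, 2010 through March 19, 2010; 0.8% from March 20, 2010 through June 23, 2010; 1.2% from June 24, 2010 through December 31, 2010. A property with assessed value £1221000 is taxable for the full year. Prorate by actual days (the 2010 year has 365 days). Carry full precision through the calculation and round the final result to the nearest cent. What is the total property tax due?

January 1 – March 19, 2010: 78 days at 0.85% → £1221000 × 0.85% × 78/365 = £2217.8712
March 20 – June 23, 2010: 96 days at 0.8% → £1221000 × 0.8% × 96/365 = £2569.1178
June 24 – December 31, 2010: 191 days at 1.2% → £1221000 × 1.2% × 191/365 = £7667.2110
Total = £12454.2000

£12454.20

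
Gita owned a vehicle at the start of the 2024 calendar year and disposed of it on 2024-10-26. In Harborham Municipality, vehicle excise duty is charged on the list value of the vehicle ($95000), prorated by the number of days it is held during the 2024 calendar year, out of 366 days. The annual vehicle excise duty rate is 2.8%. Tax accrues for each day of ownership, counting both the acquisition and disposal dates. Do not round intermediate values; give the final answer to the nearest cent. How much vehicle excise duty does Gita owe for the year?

$2180.33

Days held (2024-01-01 to 2024-10-26): 300 out of 366
Tax = $95000 × 2.8% × 300/366 = $2180.3279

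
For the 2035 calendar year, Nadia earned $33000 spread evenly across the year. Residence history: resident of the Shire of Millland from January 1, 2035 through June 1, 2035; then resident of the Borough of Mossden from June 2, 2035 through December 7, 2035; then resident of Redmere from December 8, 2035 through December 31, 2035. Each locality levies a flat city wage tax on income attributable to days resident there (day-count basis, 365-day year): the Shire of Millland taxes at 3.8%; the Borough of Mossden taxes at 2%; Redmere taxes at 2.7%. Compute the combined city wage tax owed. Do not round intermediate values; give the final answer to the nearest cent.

$922.55

The Shire of Millland, January 1 – June 1, 2035: 152 days → $33000 × 3.8% × 152/365 = $522.2137
The Borough of Mossden, June 2 – December 7, 2035: 189 days → $33000 × 2% × 189/365 = $341.7534
Redmere, December 8 – December 31, 2035: 24 days → $33000 × 2.7% × 24/365 = $58.5863
Total = $922.5534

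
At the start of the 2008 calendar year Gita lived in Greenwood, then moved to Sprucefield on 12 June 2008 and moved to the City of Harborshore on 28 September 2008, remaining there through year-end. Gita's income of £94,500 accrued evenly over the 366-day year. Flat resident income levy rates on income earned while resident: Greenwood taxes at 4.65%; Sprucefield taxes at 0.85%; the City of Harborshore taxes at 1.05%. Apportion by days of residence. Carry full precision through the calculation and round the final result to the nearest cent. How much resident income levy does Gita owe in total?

Greenwood, 1 January – 11 June 2008: 163 days → £94,500 × 4.65% × 163/366 = £1,957.0020
Sprucefield, 12 June – 27 September 2008: 108 days → £94,500 × 0.85% × 108/366 = £237.0246
The City of Harborshore, 28 September – 31 December 2008: 95 days → £94,500 × 1.05% × 95/366 = £257.5512
Total = £2,451.5779

£2,451.58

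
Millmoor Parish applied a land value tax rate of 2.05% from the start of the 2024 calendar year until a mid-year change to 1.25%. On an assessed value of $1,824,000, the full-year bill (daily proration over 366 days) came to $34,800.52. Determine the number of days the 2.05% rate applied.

Let d = days at the first rate; then 366 − d days at the second rate.
$1,824,000 × [2.05%·d + 1.25%·(366−d)] / 366 = $34,800.52
Solving gives d = 301, so the new rate took effect on October 28, 2024.

301 days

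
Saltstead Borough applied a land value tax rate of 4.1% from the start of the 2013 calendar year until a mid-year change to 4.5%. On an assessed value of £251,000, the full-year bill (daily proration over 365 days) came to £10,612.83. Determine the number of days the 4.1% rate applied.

Let d = days at the first rate; then 365 − d days at the second rate.
£251,000 × [4.1%·d + 4.5%·(365−d)] / 365 = £10,612.83
Solving gives d = 248, so the new rate took effect on 6 Sep 2013.

248 days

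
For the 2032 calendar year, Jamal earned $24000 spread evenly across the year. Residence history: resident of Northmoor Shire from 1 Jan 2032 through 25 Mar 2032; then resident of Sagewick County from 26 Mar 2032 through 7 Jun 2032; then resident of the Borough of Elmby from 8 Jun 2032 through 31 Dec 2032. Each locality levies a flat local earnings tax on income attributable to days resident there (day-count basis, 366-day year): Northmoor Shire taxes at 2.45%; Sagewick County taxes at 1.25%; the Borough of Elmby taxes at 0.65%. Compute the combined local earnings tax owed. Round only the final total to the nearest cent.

$285.44

Northmoor Shire, 1 Jan – 25 Mar 2032: 85 days → $24000 × 2.45% × 85/366 = $136.5574
Sagewick County, 26 Mar – 7 Jun 2032: 74 days → $24000 × 1.25% × 74/366 = $60.6557
The Borough of Elmby, 8 Jun – 31 Dec 2032: 207 days → $24000 × 0.65% × 207/366 = $88.2295
Total = $285.4426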